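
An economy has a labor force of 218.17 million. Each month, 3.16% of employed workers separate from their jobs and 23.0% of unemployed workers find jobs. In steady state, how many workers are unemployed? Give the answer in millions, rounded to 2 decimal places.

Steady-state unemployment rate u* = s/(s+f) = 3.16/(3.16+23.0) = 0.120795.
Unemployed = u* × labor force = 0.120795 × 218.17 ≈ 26.35 million.

About 26.35 million are unemployed in steady state.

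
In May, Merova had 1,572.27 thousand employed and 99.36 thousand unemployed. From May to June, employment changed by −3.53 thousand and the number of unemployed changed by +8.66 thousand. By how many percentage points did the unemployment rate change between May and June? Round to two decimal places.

The unemployment rate changed by +0.50 percentage points.

May: labor force = 1,572.27 + 99.36 = 1,671.63; u = 99.36/1,671.63 = 5.94%.
June: labor force = 1,568.74 + 108.02 = 1,676.76; u = 108.02/1,676.76 = 6.44%.
Change = 6.44% − 5.94% = +0.50 pp.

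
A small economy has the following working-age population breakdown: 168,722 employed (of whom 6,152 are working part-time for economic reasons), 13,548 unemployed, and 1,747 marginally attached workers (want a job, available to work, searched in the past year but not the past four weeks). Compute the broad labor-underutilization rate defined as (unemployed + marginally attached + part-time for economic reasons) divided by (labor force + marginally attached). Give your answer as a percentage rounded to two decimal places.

Broad underutilization rate ≈ 11.65%.

Labor force = 168,722 + 13,548 = 182,270.
Numerator = 13,548 + 1,747 + 6,152 = 21,447.
Denominator = 182,270 + 1,747 = 184,017.
Broad rate = 21,447 / 184,017 = 11.65%.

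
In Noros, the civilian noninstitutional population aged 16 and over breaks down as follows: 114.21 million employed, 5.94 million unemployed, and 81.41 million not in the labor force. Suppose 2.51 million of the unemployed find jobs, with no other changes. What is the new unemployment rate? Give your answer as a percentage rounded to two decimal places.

New unemployment rate ≈ 2.85%.

Initially, labor force = 114.21 + 5.94 = 120.15 million, so u = 5.94/120.15 = 4.94%.
After the change, unemployed falls and employed rises by 2.51; labor force unchanged → E = 116.72, U = 3.43, labor force = 120.15 million.
New unemployment rate = 3.43 / 120.15 = 2.85%.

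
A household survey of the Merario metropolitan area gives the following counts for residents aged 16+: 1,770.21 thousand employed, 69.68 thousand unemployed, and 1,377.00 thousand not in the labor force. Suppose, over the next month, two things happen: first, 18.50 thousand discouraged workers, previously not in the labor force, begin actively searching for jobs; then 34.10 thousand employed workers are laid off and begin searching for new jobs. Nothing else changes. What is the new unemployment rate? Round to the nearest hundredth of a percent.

New unemployment rate ≈ 6.58%.

Initially, labor force = 1,770.21 + 69.68 = 1,839.89 thousand, so u = 69.68/1,839.89 = 3.79%.
After the first change, unemployed and labor force both rise by 18.50 → E = 1,770.21, U = 88.18, labor force = 1,858.39 thousand.
After the second change, employed falls and unemployed rises by 34.10; labor force unchanged → E = 1,736.11, U = 122.28, labor force = 1,858.39 thousand.
New unemployment rate = 122.28 / 1,858.39 = 6.58%.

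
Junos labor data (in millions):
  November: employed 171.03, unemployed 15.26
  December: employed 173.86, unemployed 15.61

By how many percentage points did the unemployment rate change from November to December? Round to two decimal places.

November: labor force = 171.03 + 15.26 = 186.29; u = 15.26/186.29 = 8.19%.
December: labor force = 173.86 + 15.61 = 189.47; u = 15.61/189.47 = 8.24%.
Change = 8.24% − 8.19% = +0.05 pp.

The unemployment rate changed by +0.05 percentage points.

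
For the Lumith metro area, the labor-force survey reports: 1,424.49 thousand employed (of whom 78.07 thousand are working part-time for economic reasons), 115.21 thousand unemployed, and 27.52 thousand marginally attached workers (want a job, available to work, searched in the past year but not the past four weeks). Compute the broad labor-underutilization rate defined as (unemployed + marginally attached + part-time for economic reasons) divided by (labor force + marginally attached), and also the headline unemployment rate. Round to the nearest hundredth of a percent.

Broad underutilization rate ≈ 14.09%; headline unemployment rate ≈ 7.48%.

Labor force = 1,424.49 + 115.21 = 1,539.70 thousand.
Numerator = 115.21 + 27.52 + 78.07 = 220.80 thousand.
Denominator = 1,539.70 + 27.52 = 1,567.22 thousand.
Broad rate = 220.80 / 1,567.22 = 14.09%.
Headline unemployment rate = 115.21 / 1,539.70 = 7.48%.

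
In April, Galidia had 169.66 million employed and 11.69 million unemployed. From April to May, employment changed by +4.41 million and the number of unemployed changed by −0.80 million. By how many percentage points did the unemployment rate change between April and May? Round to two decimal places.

April: labor force = 169.66 + 11.69 = 181.35; u = 11.69/181.35 = 6.45%.
May: labor force = 174.07 + 10.89 = 184.96; u = 10.89/184.96 = 5.89%.
Change = 5.89% − 6.45% = −0.56 pp.

The unemployment rate changed by −0.56 percentage points.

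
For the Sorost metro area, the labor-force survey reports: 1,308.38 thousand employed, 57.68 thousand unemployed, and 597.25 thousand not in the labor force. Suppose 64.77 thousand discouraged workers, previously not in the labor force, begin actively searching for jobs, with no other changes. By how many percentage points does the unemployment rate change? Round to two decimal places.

Initially, labor force = 1,308.38 + 57.68 = 1,366.06 thousand, so u = 57.68/1,366.06 = 4.22%.
After the change, unemployed and labor force both rise by 64.77 → E = 1,308.38, U = 122.45, labor force = 1,430.83 thousand.
New unemployment rate = 122.45 / 1,430.83 = 8.56%.
Change = 8.56% − 4.22% = +4.34 percentage points.

The unemployment rate changes by +4.34 percentage points.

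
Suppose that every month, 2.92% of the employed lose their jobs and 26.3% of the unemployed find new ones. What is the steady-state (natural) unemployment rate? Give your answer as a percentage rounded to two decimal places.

Steady-state unemployment rate ≈ 9.99%.

At steady state the flows balance: s·E = f·U, so U/(E+U) = s/(s+f).
u* = 2.92 / (2.92 + 26.3) = 2.92 / 29.22 = 9.99%.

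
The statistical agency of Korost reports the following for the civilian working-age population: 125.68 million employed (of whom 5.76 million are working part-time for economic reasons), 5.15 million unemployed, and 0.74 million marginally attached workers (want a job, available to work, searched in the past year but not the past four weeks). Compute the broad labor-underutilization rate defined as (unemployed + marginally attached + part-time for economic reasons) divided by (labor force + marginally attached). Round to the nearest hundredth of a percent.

Labor force = 125.68 + 5.15 = 130.83 million.
Numerator = 5.15 + 0.74 + 5.76 = 11.65 million.
Denominator = 130.83 + 0.74 = 131.57 million.
Broad rate = 11.65 / 131.57 = 8.85%.

Broad underutilization rate ≈ 8.85%.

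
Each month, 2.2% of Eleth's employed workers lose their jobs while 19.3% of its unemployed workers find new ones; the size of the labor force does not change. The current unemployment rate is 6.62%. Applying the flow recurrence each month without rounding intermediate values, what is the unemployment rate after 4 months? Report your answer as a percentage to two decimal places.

With a fixed labor force, u_{t+1} = u_t + s·(1−u_t) − f·u_t = u_t·(1−s−f) + s.
Here 1−s−f = 0.785 and s = 0.022.
u_1 = 0.066200 × 0.785 + 0.022 = 0.073967.
u_2 = 0.073967 × 0.785 + 0.022 = 0.080064.
u_3 = 0.080064 × 0.785 + 0.022 = 0.084850.
u_4 = 0.084850 × 0.785 + 0.022 = 0.088607.

Unemployment rate after four months ≈ 8.86%.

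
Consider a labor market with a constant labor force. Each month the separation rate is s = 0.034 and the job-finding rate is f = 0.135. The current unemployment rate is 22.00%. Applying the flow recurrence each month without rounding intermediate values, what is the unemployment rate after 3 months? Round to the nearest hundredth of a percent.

Unemployment rate after three months ≈ 21.20%.

With a fixed labor force, u_{t+1} = u_t + s·(1−u_t) − f·u_t = u_t·(1−s−f) + s.
Here 1−s−f = 0.831 and s = 0.034.
u_1 = 0.220000 × 0.831 + 0.034 = 0.216820.
u_2 = 0.216820 × 0.831 + 0.034 = 0.214177.
u_3 = 0.214177 × 0.831 + 0.034 = 0.211981.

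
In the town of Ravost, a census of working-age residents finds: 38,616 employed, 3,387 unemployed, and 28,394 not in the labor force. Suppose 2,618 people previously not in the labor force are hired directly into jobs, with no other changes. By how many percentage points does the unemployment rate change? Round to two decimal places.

The unemployment rate changes by −0.47 percentage points.

Initially, labor force = 38,616 + 3,387 = 42,003, so u = 3,387/42,003 = 8.06%.
After the change, employed and labor force both rise by 2,618; unemployed unchanged → E = 41,234, U = 3,387, labor force = 44,621.
New unemployment rate = 3,387 / 44,621 = 7.59%.
Change = 7.59% − 8.06% = −0.47 percentage points.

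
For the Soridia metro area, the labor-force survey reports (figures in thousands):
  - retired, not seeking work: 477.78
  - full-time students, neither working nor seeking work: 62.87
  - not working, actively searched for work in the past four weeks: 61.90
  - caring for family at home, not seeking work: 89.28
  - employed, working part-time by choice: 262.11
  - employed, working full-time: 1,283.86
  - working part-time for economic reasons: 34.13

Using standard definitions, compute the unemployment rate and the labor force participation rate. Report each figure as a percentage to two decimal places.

Unemployment rate ≈ 3.77%; labor force participation rate ≈ 72.27%.

Employed = 262.11 + 1,283.86 + 34.13 = 1,580.10 thousand (anyone who worked, including part-time for economic reasons, counts as employed).
Unemployed = 61.90 thousand.
Labor force = 1,580.10 + 61.90 = 1,642.00 thousand.
Not in labor force = 477.78 + 62.87 + 89.28 = 629.93 thousand (those not working and not actively searching are outside the labor force).
Civilian working-age population = 1,642.00 + 629.93 = 2,271.93 thousand.
Unemployment rate = 61.90 / 1,642.00 = 3.77%.
Labor force participation rate = 1,642.00 / 2,271.93 = 72.27%.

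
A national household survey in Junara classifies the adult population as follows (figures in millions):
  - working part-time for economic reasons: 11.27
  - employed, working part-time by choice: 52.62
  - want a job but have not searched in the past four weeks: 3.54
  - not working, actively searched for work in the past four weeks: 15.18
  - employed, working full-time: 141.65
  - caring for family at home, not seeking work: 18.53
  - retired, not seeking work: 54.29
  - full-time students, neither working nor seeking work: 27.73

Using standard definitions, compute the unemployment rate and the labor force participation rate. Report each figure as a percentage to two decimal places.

Unemployment rate ≈ 6.88%; labor force participation rate ≈ 67.95%.

Employed = 11.27 + 52.62 + 141.65 = 205.54 million (anyone who worked, including part-time for economic reasons, counts as employed).
Unemployed = 15.18 million.
Labor force = 205.54 + 15.18 = 220.72 million.
Not in labor force = 3.54 + 18.53 + 54.29 + 27.73 = 104.09 million (those not working and not actively searching are outside the labor force — including those who want a job but have given up searching).
Civilian working-age population = 220.72 + 104.09 = 324.81 million.
Unemployment rate = 15.18 / 220.72 = 6.88%.
Labor force participation rate = 220.72 / 324.81 = 67.95%.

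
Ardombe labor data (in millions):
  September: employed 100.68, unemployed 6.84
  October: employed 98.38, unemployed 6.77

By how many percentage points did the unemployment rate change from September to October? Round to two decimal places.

The unemployment rate changed by +0.08 percentage points.

September: labor force = 100.68 + 6.84 = 107.52; u = 6.84/107.52 = 6.36%.
October: labor force = 98.38 + 6.77 = 105.15; u = 6.77/105.15 = 6.44%.
Change = 6.44% − 6.36% = +0.08 pp.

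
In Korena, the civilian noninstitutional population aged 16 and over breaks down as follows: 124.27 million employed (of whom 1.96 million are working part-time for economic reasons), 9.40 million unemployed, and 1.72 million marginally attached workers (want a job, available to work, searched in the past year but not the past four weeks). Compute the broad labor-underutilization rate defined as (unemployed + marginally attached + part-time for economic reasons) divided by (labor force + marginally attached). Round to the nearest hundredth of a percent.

Labor force = 124.27 + 9.40 = 133.67 million.
Numerator = 9.40 + 1.72 + 1.96 = 13.08 million.
Denominator = 133.67 + 1.72 = 135.39 million.
Broad rate = 13.08 / 135.39 = 9.66%.

Broad underutilization rate ≈ 9.66%.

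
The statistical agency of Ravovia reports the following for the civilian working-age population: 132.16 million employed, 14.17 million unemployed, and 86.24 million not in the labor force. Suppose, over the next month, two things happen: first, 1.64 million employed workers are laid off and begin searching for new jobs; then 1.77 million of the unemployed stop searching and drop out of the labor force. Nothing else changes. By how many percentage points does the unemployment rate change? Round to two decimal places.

The unemployment rate changes by +0.03 percentage points.

Initially, labor force = 132.16 + 14.17 = 146.33 million, so u = 14.17/146.33 = 9.68%.
After the first change, employed falls and unemployed rises by 1.64; labor force unchanged → E = 130.52, U = 15.81, labor force = 146.33 million.
After the second change, unemployed and labor force both fall by 1.77 → E = 130.52, U = 14.04, labor force = 144.56 million.
New unemployment rate = 14.04 / 144.56 = 9.71%.
Change = 9.71% − 9.68% = +0.03 percentage points.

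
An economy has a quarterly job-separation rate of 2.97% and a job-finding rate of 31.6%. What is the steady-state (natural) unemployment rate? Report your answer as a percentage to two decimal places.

Steady-state unemployment rate ≈ 8.59%.

At steady state the flows balance: s·E = f·U, so U/(E+U) = s/(s+f).
u* = 2.97 / (2.97 + 31.6) = 2.97 / 34.57 = 8.59%.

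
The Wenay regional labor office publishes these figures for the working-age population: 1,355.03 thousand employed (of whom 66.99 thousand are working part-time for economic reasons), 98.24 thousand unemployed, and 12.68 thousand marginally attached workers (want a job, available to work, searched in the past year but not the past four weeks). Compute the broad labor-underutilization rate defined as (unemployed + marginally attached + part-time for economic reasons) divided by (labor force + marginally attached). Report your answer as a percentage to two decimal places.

Labor force = 1,355.03 + 98.24 = 1,453.27 thousand.
Numerator = 98.24 + 12.68 + 66.99 = 177.91 thousand.
Denominator = 1,453.27 + 12.68 = 1,465.95 thousand.
Broad rate = 177.91 / 1,465.95 = 12.14%.

Broad underutilization rate ≈ 12.14%.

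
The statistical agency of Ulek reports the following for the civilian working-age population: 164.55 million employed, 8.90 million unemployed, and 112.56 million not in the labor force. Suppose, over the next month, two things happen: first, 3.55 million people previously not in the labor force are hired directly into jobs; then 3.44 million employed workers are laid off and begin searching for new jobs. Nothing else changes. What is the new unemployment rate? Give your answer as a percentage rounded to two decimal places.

Initially, labor force = 164.55 + 8.90 = 173.45 million, so u = 8.90/173.45 = 5.13%.
After the first change, employed and labor force both rise by 3.55; unemployed unchanged → E = 168.10, U = 8.90, labor force = 177.00 million.
After the second change, employed falls and unemployed rises by 3.44; labor force unchanged → E = 164.66, U = 12.34, labor force = 177.00 million.
New unemployment rate = 12.34 / 177.00 = 6.97%.

New unemployment rate ≈ 6.97%.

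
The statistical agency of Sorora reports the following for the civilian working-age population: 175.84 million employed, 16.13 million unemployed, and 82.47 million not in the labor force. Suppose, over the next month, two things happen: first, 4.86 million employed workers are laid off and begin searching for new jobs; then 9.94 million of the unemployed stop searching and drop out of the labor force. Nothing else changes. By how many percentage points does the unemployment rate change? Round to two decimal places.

The unemployment rate changes by −2.33 percentage points.

Initially, labor force = 175.84 + 16.13 = 191.97 million, so u = 16.13/191.97 = 8.40%.
After the first change, employed falls and unemployed rises by 4.86; labor force unchanged → E = 170.98, U = 20.99, labor force = 191.97 million.
After the second change, unemployed and labor force both fall by 9.94 → E = 170.98, U = 11.05, labor force = 182.03 million.
New unemployment rate = 11.05 / 182.03 = 6.07%.
Change = 6.07% − 8.40% = −2.33 percentage points.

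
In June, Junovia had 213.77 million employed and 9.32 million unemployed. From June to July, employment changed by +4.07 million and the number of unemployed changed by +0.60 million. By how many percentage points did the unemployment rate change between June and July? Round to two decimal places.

The unemployment rate changed by +0.18 percentage points.

June: labor force = 213.77 + 9.32 = 223.09; u = 9.32/223.09 = 4.18%.
July: labor force = 217.84 + 9.92 = 227.76; u = 9.92/227.76 = 4.36%.
Change = 4.36% − 4.18% = +0.18 pp.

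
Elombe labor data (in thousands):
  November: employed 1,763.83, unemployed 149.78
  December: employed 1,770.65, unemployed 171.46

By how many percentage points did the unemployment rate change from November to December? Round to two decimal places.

November: labor force = 1,763.83 + 149.78 = 1,913.61; u = 149.78/1,913.61 = 7.83%.
December: labor force = 1,770.65 + 171.46 = 1,942.11; u = 171.46/1,942.11 = 8.83%.
Change = 8.83% − 7.83% = +1.00 pp.

The unemployment rate changed by +1.00 percentage points.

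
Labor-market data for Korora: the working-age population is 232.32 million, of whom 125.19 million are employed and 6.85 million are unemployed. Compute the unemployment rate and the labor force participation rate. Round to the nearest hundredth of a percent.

Unemployment rate ≈ 5.19%; labor force participation rate ≈ 56.84%.

Labor force = employed + unemployed = 125.19 + 6.85 = 132.04 million.
Unemployment rate = 6.85 / 132.04 = 5.19%.
Labor force participation rate = 132.04 / 232.32 = 56.84%.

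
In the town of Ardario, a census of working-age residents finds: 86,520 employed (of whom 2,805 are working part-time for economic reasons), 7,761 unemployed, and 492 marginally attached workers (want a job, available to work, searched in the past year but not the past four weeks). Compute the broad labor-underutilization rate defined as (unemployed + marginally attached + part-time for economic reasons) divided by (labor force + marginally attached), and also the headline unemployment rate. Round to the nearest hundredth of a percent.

Labor force = 86,520 + 7,761 = 94,281.
Numerator = 7,761 + 492 + 2,805 = 11,058.
Denominator = 94,281 + 492 = 94,773.
Broad rate = 11,058 / 94,773 = 11.67%.
Headline unemployment rate = 7,761 / 94,281 = 8.23%.

Broad underutilization rate ≈ 11.67%; headline unemployment rate ≈ 8.23%.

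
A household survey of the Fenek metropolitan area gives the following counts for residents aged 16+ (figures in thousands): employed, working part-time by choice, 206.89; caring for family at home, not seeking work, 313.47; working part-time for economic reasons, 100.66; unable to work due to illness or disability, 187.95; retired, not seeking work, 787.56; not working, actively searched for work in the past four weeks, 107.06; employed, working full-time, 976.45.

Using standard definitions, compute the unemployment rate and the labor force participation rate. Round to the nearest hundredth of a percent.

Employed = 206.89 + 100.66 + 976.45 = 1,284.00 thousand (anyone who worked, including part-time for economic reasons, counts as employed).
Unemployed = 107.06 thousand.
Labor force = 1,284.00 + 107.06 = 1,391.06 thousand.
Not in labor force = 313.47 + 187.95 + 787.56 = 1,288.98 thousand (those not working and not actively searching are outside the labor force).
Civilian working-age population = 1,391.06 + 1,288.98 = 2,680.04 thousand.
Unemployment rate = 107.06 / 1,391.06 = 7.70%.
Labor force participation rate = 1,391.06 / 2,680.04 = 51.90%.

Unemployment rate ≈ 7.70%; labor force participation rate ≈ 51.90%.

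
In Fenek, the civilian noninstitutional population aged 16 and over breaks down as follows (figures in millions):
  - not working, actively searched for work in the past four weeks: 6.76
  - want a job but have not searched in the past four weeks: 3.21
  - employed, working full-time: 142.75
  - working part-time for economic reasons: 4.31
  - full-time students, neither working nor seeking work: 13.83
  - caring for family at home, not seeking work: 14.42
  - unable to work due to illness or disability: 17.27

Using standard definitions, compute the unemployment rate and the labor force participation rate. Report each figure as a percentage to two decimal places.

Employed = 142.75 + 4.31 = 147.06 million (anyone who worked, including part-time for economic reasons, counts as employed).
Unemployed = 6.76 million.
Labor force = 147.06 + 6.76 = 153.82 million.
Not in labor force = 3.21 + 13.83 + 14.42 + 17.27 = 48.73 million (those not working and not actively searching are outside the labor force — including those who want a job but have given up searching).
Civilian working-age population = 153.82 + 48.73 = 202.55 million.
Unemployment rate = 6.76 / 153.82 = 4.39%.
Labor force participation rate = 153.82 / 202.55 = 75.94%.

Unemployment rate ≈ 4.39%; labor force participation rate ≈ 75.94%.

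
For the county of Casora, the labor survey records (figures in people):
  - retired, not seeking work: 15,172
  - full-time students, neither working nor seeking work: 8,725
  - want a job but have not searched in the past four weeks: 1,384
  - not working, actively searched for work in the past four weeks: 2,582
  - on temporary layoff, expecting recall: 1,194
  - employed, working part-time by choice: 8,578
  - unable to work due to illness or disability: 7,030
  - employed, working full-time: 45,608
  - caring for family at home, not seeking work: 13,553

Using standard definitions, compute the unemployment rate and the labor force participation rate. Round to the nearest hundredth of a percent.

Unemployment rate ≈ 6.51%; labor force participation rate ≈ 55.83%.

Employed = 8,578 + 45,608 = 54,186.
Unemployed = 2,582 + 1,194 = 3,776 (jobless and actively searching, or on temporary layoff).
Labor force = 54,186 + 3,776 = 57,962.
Not in labor force = 15,172 + 8,725 + 1,384 + 7,030 + 13,553 = 45,864 (those not working and not actively searching are outside the labor force — including those who want a job but have given up searching).
Civilian working-age population = 57,962 + 45,864 = 103,826.
Unemployment rate = 3,776 / 57,962 = 6.51%.
Labor force participation rate = 57,962 / 103,826 = 55.83%.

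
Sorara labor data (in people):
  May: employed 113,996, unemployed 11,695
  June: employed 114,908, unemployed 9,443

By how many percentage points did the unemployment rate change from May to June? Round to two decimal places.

The unemployment rate changed by −1.71 percentage points.

May: labor force = 113,996 + 11,695 = 125,691; u = 11,695/125,691 = 9.30%.
June: labor force = 114,908 + 9,443 = 124,351; u = 9,443/124,351 = 7.59%.
Change = 7.59% − 9.30% = −1.71 pp.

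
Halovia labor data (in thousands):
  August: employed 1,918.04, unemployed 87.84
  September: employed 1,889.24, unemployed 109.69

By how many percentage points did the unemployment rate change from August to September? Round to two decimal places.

The unemployment rate changed by +1.11 percentage points.

August: labor force = 1,918.04 + 87.84 = 2,005.88; u = 87.84/2,005.88 = 4.38%.
September: labor force = 1,889.24 + 109.69 = 1,998.93; u = 109.69/1,998.93 = 5.49%.
Change = 5.49% − 4.38% = +1.11 pp.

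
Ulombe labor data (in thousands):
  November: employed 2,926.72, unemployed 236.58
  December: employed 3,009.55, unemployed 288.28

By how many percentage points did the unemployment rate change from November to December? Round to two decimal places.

November: labor force = 2,926.72 + 236.58 = 3,163.30; u = 236.58/3,163.30 = 7.48%.
December: labor force = 3,009.55 + 288.28 = 3,297.83; u = 288.28/3,297.83 = 8.74%.
Change = 8.74% − 7.48% = +1.26 pp.

The unemployment rate changed by +1.26 percentage points.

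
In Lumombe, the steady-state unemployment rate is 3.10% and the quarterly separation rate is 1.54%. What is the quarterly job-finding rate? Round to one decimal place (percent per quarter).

Job-finding rate ≈ 48.1% per quarter.

From u* = s/(s+f): f = s·(1−u)/u.
f = 1.54 × (1 − 0.0310) / 0.0310 = 1.4923 / 0.0310 ≈ 48.1% per quarter.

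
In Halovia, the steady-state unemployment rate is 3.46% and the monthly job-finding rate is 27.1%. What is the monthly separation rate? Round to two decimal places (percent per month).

Separation rate ≈ 0.97% per month.

From u* = s/(s+f): s = u·f/(1−u).
s = 0.0346 × 27.1 / (1 − 0.0346) = 0.9377 / 0.9654 ≈ 0.97% per month.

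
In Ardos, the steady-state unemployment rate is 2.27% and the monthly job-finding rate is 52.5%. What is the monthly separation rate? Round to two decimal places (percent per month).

From u* = s/(s+f): s = u·f/(1−u).
s = 0.0227 × 52.5 / (1 − 0.0227) = 1.1918 / 0.9773 ≈ 1.22% per month.

Separation rate ≈ 1.22% per month.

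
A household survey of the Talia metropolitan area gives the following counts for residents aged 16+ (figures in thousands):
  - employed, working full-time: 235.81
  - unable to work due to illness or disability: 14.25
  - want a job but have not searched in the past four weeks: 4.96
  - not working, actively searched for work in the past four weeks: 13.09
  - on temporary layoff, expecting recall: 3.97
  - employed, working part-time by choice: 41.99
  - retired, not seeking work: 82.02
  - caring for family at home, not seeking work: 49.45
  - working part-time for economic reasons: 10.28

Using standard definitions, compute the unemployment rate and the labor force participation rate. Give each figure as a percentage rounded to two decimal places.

Employed = 235.81 + 41.99 + 10.28 = 288.08 thousand (anyone who worked, including part-time for economic reasons, counts as employed).
Unemployed = 13.09 + 3.97 = 17.06 thousand (jobless and actively searching, or on temporary layoff).
Labor force = 288.08 + 17.06 = 305.14 thousand.
Not in labor force = 14.25 + 4.96 + 82.02 + 49.45 = 150.68 thousand (those not working and not actively searching are outside the labor force — including those who want a job but have given up searching).
Civilian working-age population = 305.14 + 150.68 = 455.82 thousand.
Unemployment rate = 17.06 / 305.14 = 5.59%.
Labor force participation rate = 305.14 / 455.82 = 66.94%.

Unemployment rate ≈ 5.59%; labor force participation rate ≈ 66.94%.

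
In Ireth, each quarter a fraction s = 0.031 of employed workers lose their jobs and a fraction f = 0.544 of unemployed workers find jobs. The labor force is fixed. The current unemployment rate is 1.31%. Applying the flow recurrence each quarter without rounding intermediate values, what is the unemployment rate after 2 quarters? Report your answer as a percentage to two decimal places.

With a fixed labor force, u_{t+1} = u_t + s·(1−u_t) − f·u_t = u_t·(1−s−f) + s.
Here 1−s−f = 0.425 and s = 0.031.
u_1 = 0.013100 × 0.425 + 0.031 = 0.036568.
u_2 = 0.036568 × 0.425 + 0.031 = 0.046541.

Unemployment rate after two quarters ≈ 4.65%.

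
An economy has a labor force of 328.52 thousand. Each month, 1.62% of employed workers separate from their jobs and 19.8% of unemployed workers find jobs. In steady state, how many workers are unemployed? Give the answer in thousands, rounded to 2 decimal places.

Steady-state unemployment rate u* = s/(s+f) = 1.62/(1.62+19.8) = 0.075630.
Unemployed = u* × labor force = 0.075630 × 328.52 ≈ 24.85 thousand.

About 24.85 thousand are unemployed in steady state.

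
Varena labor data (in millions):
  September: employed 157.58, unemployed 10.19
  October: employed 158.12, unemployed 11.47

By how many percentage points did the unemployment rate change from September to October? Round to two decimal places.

September: labor force = 157.58 + 10.19 = 167.77; u = 10.19/167.77 = 6.07%.
October: labor force = 158.12 + 11.47 = 169.59; u = 11.47/169.59 = 6.76%.
Change = 6.76% − 6.07% = +0.69 pp.

The unemployment rate changed by +0.69 percentage points.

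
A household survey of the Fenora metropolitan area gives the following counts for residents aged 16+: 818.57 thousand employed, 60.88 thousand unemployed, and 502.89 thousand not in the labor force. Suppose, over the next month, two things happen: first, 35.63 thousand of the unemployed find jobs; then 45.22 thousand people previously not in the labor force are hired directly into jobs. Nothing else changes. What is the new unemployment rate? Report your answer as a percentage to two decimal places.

New unemployment rate ≈ 2.73%.

Initially, labor force = 818.57 + 60.88 = 879.45 thousand, so u = 60.88/879.45 = 6.92%.
After the first change, unemployed falls and employed rises by 35.63; labor force unchanged → E = 854.20, U = 25.25, labor force = 879.45 thousand.
After the second change, employed and labor force both rise by 45.22; unemployed unchanged → E = 899.42, U = 25.25, labor force = 924.67 thousand.
New unemployment rate = 25.25 / 924.67 = 2.73%.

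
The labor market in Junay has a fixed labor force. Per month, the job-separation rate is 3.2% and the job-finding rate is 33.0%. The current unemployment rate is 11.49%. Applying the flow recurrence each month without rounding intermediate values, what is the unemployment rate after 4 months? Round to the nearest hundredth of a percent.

Unemployment rate after four months ≈ 9.28%.

With a fixed labor force, u_{t+1} = u_t + s·(1−u_t) − f·u_t = u_t·(1−s−f) + s.
Here 1−s−f = 0.638 and s = 0.032.
u_1 = 0.114900 × 0.638 + 0.032 = 0.105306.
u_2 = 0.105306 × 0.638 + 0.032 = 0.099185.
u_3 = 0.099185 × 0.638 + 0.032 = 0.095280.
u_4 = 0.095280 × 0.638 + 0.032 = 0.092789.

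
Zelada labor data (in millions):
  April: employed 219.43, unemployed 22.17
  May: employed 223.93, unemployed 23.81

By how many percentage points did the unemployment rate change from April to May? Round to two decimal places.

The unemployment rate changed by +0.43 percentage points.

April: labor force = 219.43 + 22.17 = 241.60; u = 22.17/241.60 = 9.18%.
May: labor force = 223.93 + 23.81 = 247.74; u = 23.81/247.74 = 9.61%.
Change = 9.61% − 9.18% = +0.43 pp.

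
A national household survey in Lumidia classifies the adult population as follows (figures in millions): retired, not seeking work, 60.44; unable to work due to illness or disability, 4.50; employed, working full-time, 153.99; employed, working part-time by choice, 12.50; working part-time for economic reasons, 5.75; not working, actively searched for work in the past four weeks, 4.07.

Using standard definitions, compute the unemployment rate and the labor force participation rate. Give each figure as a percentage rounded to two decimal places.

Employed = 153.99 + 12.50 + 5.75 = 172.24 million (anyone who worked, including part-time for economic reasons, counts as employed).
Unemployed = 4.07 million.
Labor force = 172.24 + 4.07 = 176.31 million.
Not in labor force = 60.44 + 4.50 = 64.94 million (those not working and not actively searching are outside the labor force).
Civilian working-age population = 176.31 + 64.94 = 241.25 million.
Unemployment rate = 4.07 / 176.31 = 2.31%.
Labor force participation rate = 176.31 / 241.25 = 73.08%.

Unemployment rate ≈ 2.31%; labor force participation rate ≈ 73.08%.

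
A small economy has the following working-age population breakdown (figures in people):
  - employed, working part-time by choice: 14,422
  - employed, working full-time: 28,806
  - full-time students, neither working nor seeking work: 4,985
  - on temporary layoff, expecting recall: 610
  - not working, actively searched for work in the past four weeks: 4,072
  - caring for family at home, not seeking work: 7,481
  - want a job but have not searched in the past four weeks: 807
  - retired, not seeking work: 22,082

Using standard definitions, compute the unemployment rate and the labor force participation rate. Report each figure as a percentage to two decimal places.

Unemployment rate ≈ 9.77%; labor force participation rate ≈ 57.54%.

Employed = 14,422 + 28,806 = 43,228.
Unemployed = 610 + 4,072 = 4,682 (jobless and actively searching, or on temporary layoff).
Labor force = 43,228 + 4,682 = 47,910.
Not in labor force = 4,985 + 7,481 + 807 + 22,082 = 35,355 (those not working and not actively searching are outside the labor force — including those who want a job but have given up searching).
Civilian working-age population = 47,910 + 35,355 = 83,265.
Unemployment rate = 4,682 / 47,910 = 9.77%.
Labor force participation rate = 47,910 / 83,265 = 57.54%.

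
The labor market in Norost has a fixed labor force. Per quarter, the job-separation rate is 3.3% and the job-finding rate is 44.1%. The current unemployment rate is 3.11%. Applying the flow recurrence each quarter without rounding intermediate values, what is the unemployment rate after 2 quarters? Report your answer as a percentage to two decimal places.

Unemployment rate after two quarters ≈ 5.90%.

With a fixed labor force, u_{t+1} = u_t + s·(1−u_t) − f·u_t = u_t·(1−s−f) + s.
Here 1−s−f = 0.526 and s = 0.033.
u_1 = 0.031100 × 0.526 + 0.033 = 0.049359.
u_2 = 0.049359 × 0.526 + 0.033 = 0.058963.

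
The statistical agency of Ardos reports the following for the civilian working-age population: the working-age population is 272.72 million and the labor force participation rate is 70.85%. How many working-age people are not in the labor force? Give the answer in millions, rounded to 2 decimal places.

About 79.50 million are not in the labor force.

Share not in the labor force = 1 − 0.7085 = 0.2915.
Not in labor force = 0.2915 × 272.72 ≈ 79.50 million.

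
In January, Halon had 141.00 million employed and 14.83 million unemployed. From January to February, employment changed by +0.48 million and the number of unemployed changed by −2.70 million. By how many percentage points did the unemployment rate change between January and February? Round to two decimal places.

January: labor force = 141.00 + 14.83 = 155.83; u = 14.83/155.83 = 9.52%.
February: labor force = 141.48 + 12.13 = 153.61; u = 12.13/153.61 = 7.90%.
Change = 7.90% − 9.52% = −1.62 pp.

The unemployment rate changed by −1.62 percentage points.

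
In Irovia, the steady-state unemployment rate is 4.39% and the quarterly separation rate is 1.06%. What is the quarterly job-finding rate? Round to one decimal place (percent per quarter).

Job-finding rate ≈ 23.1% per quarter.

From u* = s/(s+f): f = s·(1−u)/u.
f = 1.06 × (1 − 0.0439) / 0.0439 = 1.0135 / 0.0439 ≈ 23.1% per quarter.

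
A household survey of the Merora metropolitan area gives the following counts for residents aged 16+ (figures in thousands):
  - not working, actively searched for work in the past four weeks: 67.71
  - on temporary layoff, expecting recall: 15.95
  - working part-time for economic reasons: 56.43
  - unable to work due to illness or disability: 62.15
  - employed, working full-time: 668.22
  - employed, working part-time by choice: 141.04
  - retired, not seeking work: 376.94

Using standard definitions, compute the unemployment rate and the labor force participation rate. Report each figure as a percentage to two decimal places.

Employed = 56.43 + 668.22 + 141.04 = 865.69 thousand (anyone who worked, including part-time for economic reasons, counts as employed).
Unemployed = 67.71 + 15.95 = 83.66 thousand (jobless and actively searching, or on temporary layoff).
Labor force = 865.69 + 83.66 = 949.35 thousand.
Not in labor force = 62.15 + 376.94 = 439.09 thousand (those not working and not actively searching are outside the labor force).
Civilian working-age population = 949.35 + 439.09 = 1,388.44 thousand.
Unemployment rate = 83.66 / 949.35 = 8.81%.
Labor force participation rate = 949.35 / 1,388.44 = 68.38%.

Unemployment rate ≈ 8.81%; labor force participation rate ≈ 68.38%.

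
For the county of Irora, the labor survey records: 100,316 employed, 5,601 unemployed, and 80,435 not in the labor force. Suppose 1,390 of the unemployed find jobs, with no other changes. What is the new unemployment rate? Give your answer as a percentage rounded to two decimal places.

Initially, labor force = 100,316 + 5,601 = 105,917, so u = 5,601/105,917 = 5.29%.
After the change, unemployed falls and employed rises by 1,390; labor force unchanged → E = 101,706, U = 4,211, labor force = 105,917.
New unemployment rate = 4,211 / 105,917 = 3.98%.

New unemployment rate ≈ 3.98%.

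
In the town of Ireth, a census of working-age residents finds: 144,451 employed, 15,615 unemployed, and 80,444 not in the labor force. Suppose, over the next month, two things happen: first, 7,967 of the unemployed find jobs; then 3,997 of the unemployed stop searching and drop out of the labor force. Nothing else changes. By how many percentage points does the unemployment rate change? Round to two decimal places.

The unemployment rate changes by −7.42 percentage points.

Initially, labor force = 144,451 + 15,615 = 160,066, so u = 15,615/160,066 = 9.76%.
After the first change, unemployed falls and employed rises by 7,967; labor force unchanged → E = 152,418, U = 7,648, labor force = 160,066.
After the second change, unemployed and labor force both fall by 3,997 → E = 152,418, U = 3,651, labor force = 156,069.
New unemployment rate = 3,651 / 156,069 = 2.34%.
Change = 2.34% − 9.76% = −7.42 percentage points.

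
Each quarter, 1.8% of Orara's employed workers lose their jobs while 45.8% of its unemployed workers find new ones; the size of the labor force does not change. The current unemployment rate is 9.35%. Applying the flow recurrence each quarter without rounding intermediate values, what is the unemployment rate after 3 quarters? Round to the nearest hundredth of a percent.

With a fixed labor force, u_{t+1} = u_t + s·(1−u_t) − f·u_t = u_t·(1−s−f) + s.
Here 1−s−f = 0.524 and s = 0.018.
u_1 = 0.093500 × 0.524 + 0.018 = 0.066994.
u_2 = 0.066994 × 0.524 + 0.018 = 0.053105.
u_3 = 0.053105 × 0.524 + 0.018 = 0.045827.

Unemployment rate after three quarters ≈ 4.58%.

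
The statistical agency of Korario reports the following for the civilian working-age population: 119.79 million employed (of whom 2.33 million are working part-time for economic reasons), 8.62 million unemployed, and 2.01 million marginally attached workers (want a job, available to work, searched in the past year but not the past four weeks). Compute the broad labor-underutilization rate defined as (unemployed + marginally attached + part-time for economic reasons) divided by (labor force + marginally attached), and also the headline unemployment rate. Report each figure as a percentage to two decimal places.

Broad underutilization rate ≈ 9.94%; headline unemployment rate ≈ 6.71%.

Labor force = 119.79 + 8.62 = 128.41 million.
Numerator = 8.62 + 2.01 + 2.33 = 12.96 million.
Denominator = 128.41 + 2.01 = 130.42 million.
Broad rate = 12.96 / 130.42 = 9.94%.
Headline unemployment rate = 8.62 / 128.41 = 6.71%.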